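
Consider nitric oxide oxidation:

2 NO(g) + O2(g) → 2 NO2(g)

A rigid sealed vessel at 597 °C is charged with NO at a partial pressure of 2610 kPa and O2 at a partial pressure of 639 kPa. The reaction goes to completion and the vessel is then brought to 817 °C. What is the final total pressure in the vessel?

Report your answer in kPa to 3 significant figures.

3270 kPa

At constant V, partial pressures at 597 °C are proportional to moles, so apply stoichiometry directly to pressures.
P(O2) required for 2610 kPa of NO = (1/2) × 2610 = 1305 kPa; available 639 kPa, so O2 is limiting.
P(NO) remaining = 2610 − (2/1) × 639 = 1332 kPa
P(gaseous products) = (2)/1 × 639 = 1278 kPa
P_total at 597 °C = 1332 + 1278 = 2610 kPa
Scaling to 817 °C: P = 2610 × 1090.15/870.15 = 3270 kPa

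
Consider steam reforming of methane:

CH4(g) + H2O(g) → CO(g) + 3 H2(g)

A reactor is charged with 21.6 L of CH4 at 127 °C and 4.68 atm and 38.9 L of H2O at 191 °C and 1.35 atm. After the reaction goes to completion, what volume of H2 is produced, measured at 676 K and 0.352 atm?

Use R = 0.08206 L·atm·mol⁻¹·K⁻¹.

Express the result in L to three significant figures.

652 L

n(CH4) = PV/RT = (4.68 × 21.6) / (0.08206 × 400.15) = 3.079 mol
n(H2O) = PV/RT = (1.35 × 38.9) / (0.08206 × 464.15) = 1.379 mol
For 3.079 mol CH4, stoichiometry requires (1/1) × 3.079 = 3.079 mol H2O; 1.379 mol is available, so H2O is limiting.
n(H2) = (3/1) × 1.379 = 4.137 mol
V(H2) = nRT/P = 4.137 × 0.08206 × 676 / 0.352 = 652.0 L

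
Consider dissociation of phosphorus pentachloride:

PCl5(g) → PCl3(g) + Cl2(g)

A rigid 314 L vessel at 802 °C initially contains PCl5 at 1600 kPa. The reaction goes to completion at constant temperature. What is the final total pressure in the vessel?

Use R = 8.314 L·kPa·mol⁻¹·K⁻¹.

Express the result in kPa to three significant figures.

3200 kPa

At constant T and V, P ∝ n(gas): 1 mol gas → 2 mol gas.
P_final = (2/1) × 1600 = 3200 kPa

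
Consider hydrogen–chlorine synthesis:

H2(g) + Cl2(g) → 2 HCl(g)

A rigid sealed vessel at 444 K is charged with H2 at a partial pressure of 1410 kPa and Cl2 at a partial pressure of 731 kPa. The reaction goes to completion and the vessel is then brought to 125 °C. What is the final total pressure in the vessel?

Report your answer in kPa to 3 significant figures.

Because the vessel is rigid and T is held at 444 K, work the stoichiometry in partial pressures (P_i = n_iRT/V).
P(Cl2) required for 1410 kPa of H2 = (1/1) × 1410 = 1410 kPa; available 731 kPa, so Cl2 is limiting.
P(H2) remaining = 1410 − (1/1) × 731 = 679.0 kPa
P(gaseous products) = (2)/1 × 731 = 1462 kPa
P_total at 444 K = 679.0 + 1462 = 2141 kPa
Scaling to 125 °C: P = 2141 × 398.15/444 = 1920 kPa

1920 kPa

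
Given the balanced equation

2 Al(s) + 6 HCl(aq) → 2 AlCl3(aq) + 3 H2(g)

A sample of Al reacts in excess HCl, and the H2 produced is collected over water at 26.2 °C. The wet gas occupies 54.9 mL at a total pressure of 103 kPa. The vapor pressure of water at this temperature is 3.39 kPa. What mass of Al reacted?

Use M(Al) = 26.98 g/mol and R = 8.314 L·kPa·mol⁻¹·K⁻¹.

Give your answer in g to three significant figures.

P(H2) = 103 − 3.39 = 99.61 kPa
n(H2) = PV/RT = (99.61 × 0.05490) / (8.314 × 299.35) = 0.002197 mol
n(Al) = (2/3) × 0.002197 = 0.001465 mol
m(Al) = 0.001465 × 26.98 = 0.03953 g

0.0395 g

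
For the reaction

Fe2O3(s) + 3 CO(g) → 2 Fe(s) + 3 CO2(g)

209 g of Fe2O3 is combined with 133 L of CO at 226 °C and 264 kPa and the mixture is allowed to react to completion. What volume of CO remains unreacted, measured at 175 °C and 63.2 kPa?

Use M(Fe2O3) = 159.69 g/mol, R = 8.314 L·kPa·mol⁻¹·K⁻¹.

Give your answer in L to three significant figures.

n(Fe2O3) = 209 / 159.69 = 1.309 mol
n(CO) = PV/RT = (264 × 133) / (8.314 × 499.15) = 8.461 mol
For 1.309 mol Fe2O3, stoichiometry requires (3/1) × 1.309 = 3.927 mol CO; 8.461 mol is available, so Fe2O3 is limiting.
n(CO) consumed = (3/1) × 1.309 = 3.927 mol; remaining = 8.461 − 3.927 = 4.534 mol
V(CO) = nRT/P = 4.534 × 8.314 × 448.15 / 63.2 = 267.3 L

267 L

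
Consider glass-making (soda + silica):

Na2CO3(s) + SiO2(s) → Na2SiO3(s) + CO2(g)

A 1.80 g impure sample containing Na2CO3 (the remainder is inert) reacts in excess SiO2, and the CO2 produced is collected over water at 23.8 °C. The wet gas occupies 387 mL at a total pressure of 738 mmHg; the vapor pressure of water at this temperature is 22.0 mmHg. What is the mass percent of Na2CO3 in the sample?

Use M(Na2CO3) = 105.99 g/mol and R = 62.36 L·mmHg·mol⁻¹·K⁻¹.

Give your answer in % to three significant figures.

P(CO2) = 738 − 22.0 = 716.0 mmHg
n(CO2) = PV/RT = (716.0 × 0.3870) / (62.36 × 296.95) = 0.01496 mol
n(Na2CO3) = (1/1) × 0.01496 = 0.01496 mol
m(Na2CO3) = 0.01496 × 105.99 = 1.586 g
%Na2CO3 = 1.586 / 1.80 × 100 = 88.11%

88.1 %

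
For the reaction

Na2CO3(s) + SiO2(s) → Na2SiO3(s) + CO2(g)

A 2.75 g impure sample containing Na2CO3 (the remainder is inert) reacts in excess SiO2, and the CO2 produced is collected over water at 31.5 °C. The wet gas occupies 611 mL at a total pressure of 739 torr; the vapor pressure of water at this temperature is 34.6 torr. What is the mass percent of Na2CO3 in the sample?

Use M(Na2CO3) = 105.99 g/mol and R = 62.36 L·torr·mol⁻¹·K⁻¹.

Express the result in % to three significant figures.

P(CO2) = 739 − 34.6 = 704.4 torr
n(CO2) = PV/RT = (704.4 × 0.6110) / (62.36 × 304.65) = 0.02265 mol
n(Na2CO3) = (1/1) × 0.02265 = 0.02265 mol
m(Na2CO3) = 0.02265 × 105.99 = 2.401 g
%Na2CO3 = 2.401 / 2.75 × 100 = 87.31%

87.3 %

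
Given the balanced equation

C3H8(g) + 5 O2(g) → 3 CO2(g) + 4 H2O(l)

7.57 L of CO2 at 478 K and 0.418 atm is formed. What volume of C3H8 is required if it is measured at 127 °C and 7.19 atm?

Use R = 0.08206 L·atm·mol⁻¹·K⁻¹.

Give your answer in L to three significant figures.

n(CO2) = PV/RT = (0.418 × 7.57) / (0.08206 × 478) = 0.08067 mol
n(C3H8) = (1/3) × 0.08067 = 0.02689 mol
V = nRT/P = 0.02689 × 0.08206 × 400.15 / 7.19 = 0.1228 L

0.123 L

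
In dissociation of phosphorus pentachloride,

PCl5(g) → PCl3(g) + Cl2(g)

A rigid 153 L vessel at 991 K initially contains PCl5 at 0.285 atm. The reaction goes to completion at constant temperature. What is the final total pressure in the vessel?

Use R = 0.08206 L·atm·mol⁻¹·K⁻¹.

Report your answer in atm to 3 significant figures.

0.570 atm

At constant T and V, P ∝ n(gas): 1 mol gas → 2 mol gas.
P_final = (2/1) × 0.285 = 0.5700 atm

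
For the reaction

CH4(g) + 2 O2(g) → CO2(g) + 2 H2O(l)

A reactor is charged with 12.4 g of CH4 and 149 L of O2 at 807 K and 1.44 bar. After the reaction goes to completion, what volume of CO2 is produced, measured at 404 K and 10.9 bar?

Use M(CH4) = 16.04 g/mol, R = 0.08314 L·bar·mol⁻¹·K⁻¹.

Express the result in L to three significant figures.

n(CH4) = 12.4 / 16.04 = 0.7731 mol
n(O2) = PV/RT = (1.44 × 149) / (0.08314 × 807) = 3.198 mol
For 0.7731 mol CH4, stoichiometry requires (2/1) × 0.7731 = 1.546 mol O2; 3.198 mol is available, so CH4 is limiting.
n(CO2) = (1/1) × 0.7731 = 0.7731 mol
V(CO2) = nRT/P = 0.7731 × 0.08314 × 404 / 10.9 = 2.382 L

2.38 L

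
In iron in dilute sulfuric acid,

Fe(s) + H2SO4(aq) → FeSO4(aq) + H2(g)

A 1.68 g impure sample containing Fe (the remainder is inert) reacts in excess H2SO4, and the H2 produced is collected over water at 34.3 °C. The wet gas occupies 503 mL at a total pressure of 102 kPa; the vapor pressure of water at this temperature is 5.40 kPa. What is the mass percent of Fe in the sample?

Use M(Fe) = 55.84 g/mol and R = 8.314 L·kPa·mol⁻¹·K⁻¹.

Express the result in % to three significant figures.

63.2 %

P(H2) = 102 − 5.40 = 96.60 kPa
n(H2) = PV/RT = (96.60 × 0.5030) / (8.314 × 307.45) = 0.01901 mol
n(Fe) = (1/1) × 0.01901 = 0.01901 mol
m(Fe) = 0.01901 × 55.84 = 1.062 g
%Fe = 1.062 / 1.68 × 100 = 63.21%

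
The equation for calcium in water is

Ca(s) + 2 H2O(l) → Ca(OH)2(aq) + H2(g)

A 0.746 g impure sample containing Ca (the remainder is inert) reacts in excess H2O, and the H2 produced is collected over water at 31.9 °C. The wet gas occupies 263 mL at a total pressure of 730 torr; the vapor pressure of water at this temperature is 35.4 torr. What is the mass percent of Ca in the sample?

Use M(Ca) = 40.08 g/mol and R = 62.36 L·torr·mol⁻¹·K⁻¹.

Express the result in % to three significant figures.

51.6 %

P(H2) = 730 − 35.4 = 694.6 torr
n(H2) = PV/RT = (694.6 × 0.2630) / (62.36 × 305.05) = 0.009603 mol
n(Ca) = (1/1) × 0.009603 = 0.009603 mol
m(Ca) = 0.009603 × 40.08 = 0.3849 g
%Ca = 0.3849 / 0.746 × 100 = 51.60%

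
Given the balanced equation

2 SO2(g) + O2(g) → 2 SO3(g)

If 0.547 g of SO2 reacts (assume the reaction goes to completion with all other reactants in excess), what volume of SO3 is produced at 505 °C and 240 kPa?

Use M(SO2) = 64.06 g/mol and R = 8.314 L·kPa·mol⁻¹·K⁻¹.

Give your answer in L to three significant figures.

n(SO2) = 0.5470 / 64.06 = 0.008539 mol
n(SO3) = (2/2) × 0.008539 = 0.008539 mol
V = nRT/P = 0.008539 × 8.314 × 778.15 / 240 = 0.2302 L

0.230 L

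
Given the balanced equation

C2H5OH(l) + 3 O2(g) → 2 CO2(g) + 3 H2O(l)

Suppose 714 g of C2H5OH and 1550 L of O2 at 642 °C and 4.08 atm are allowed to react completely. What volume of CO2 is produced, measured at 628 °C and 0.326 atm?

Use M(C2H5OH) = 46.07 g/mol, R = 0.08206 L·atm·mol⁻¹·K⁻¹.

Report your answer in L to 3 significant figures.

n(C2H5OH) = 714 / 46.07 = 15.50 mol
n(O2) = PV/RT = (4.08 × 1550) / (0.08206 × 915.15) = 84.21 mol
For 15.50 mol C2H5OH, stoichiometry requires (3/1) × 15.50 = 46.50 mol O2; 84.21 mol is available, so C2H5OH is limiting.
n(CO2) = (2/1) × 15.50 = 31.00 mol
V(CO2) = nRT/P = 31.00 × 0.08206 × 901.15 / 0.326 = 7032 L

7030 L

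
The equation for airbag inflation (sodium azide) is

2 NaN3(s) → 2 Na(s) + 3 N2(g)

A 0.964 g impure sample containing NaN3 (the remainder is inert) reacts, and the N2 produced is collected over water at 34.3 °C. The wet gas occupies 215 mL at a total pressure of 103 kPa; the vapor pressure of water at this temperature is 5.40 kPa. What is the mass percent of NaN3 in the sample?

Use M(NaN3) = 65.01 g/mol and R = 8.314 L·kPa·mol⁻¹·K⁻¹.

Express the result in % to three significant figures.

P(N2) = 103 − 5.40 = 97.60 kPa
n(N2) = PV/RT = (97.60 × 0.2150) / (8.314 × 307.45) = 0.008209 mol
n(NaN3) = (2/3) × 0.008209 = 0.005473 mol
m(NaN3) = 0.005473 × 65.01 = 0.3558 g
%NaN3 = 0.3558 / 0.964 × 100 = 36.91%

36.9 %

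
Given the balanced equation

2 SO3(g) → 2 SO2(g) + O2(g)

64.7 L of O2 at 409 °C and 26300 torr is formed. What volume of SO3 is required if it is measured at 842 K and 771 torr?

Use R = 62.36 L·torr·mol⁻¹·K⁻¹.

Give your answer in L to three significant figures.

5450 L

n(O2) = PV/RT = (26300 × 64.7) / (62.36 × 682.15) = 40.00 mol
n(SO3) = (2/1) × 40.00 = 80.00 mol
V = nRT/P = 80.00 × 62.36 × 842 / 771 = 5448 L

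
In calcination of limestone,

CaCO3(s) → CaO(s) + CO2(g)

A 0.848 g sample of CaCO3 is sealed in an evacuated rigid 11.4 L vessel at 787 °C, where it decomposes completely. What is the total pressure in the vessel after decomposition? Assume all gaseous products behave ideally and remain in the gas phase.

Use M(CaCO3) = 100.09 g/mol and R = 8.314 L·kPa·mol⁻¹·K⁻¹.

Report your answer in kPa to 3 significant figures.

n(CaCO3) = 0.848 / 100.09 = 0.008472 mol
n(gas produced) = (1/1) × 0.008472 = 0.008472 mol
P = nRT/V = 0.008472 × 8.314 × 1060.15 / 11.4 = 6.550 kPa

6.55 kPa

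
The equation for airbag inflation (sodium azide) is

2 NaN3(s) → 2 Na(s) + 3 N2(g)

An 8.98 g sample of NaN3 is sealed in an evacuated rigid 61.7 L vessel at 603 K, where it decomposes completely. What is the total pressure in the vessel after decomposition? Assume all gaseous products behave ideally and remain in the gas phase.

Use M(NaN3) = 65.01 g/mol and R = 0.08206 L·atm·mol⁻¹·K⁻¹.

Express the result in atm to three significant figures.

n(NaN3) = 8.98 / 65.01 = 0.1381 mol
n(gas produced) = (3/2) × 0.1381 = 0.2072 mol
P = nRT/V = 0.2072 × 0.08206 × 603 / 61.7 = 0.1662 atm

0.166 atm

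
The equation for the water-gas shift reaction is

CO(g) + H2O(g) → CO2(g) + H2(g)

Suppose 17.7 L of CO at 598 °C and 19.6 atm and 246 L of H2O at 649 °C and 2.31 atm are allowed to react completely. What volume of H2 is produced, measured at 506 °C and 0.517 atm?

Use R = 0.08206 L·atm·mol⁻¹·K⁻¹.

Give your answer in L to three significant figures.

600 L

n(CO) = PV/RT = (19.6 × 17.7) / (0.08206 × 871.15) = 4.853 mol
n(H2O) = PV/RT = (2.31 × 246) / (0.08206 × 922.15) = 7.510 mol
For 4.853 mol CO, stoichiometry requires (1/1) × 4.853 = 4.853 mol H2O; 7.510 mol is available, so CO is limiting.
n(H2) = (1/1) × 4.853 = 4.853 mol
V(H2) = nRT/P = 4.853 × 0.08206 × 779.15 / 0.517 = 600.2 L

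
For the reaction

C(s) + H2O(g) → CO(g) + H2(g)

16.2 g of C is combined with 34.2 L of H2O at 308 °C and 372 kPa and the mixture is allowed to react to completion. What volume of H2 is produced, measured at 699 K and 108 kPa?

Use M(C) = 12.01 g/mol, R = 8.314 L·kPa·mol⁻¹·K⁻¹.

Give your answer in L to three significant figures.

72.6 L

n(C) = 16.2 / 12.01 = 1.349 mol
n(H2O) = PV/RT = (372 × 34.2) / (8.314 × 581.15) = 2.633 mol
For 1.349 mol C, stoichiometry requires (1/1) × 1.349 = 1.349 mol H2O; 2.633 mol is available, so C is limiting.
n(H2) = (1/1) × 1.349 = 1.349 mol
V(H2) = nRT/P = 1.349 × 8.314 × 699 / 108 = 72.59 L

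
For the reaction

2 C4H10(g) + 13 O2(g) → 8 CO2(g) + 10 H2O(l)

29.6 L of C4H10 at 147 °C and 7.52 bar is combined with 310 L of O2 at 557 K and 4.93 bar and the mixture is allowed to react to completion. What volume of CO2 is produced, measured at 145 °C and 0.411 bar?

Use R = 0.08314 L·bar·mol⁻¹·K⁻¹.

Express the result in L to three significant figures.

n(C4H10) = PV/RT = (7.52 × 29.6) / (0.08314 × 420.15) = 6.372 mol
n(O2) = PV/RT = (4.93 × 310) / (0.08314 × 557) = 33.00 mol
For 6.372 mol C4H10, stoichiometry requires (13/2) × 6.372 = 41.42 mol O2; 33.00 mol is available, so O2 is limiting.
n(CO2) = (8/13) × 33.00 = 20.31 mol
V(CO2) = nRT/P = 20.31 × 0.08314 × 418.15 / 0.411 = 1718 L

1720 L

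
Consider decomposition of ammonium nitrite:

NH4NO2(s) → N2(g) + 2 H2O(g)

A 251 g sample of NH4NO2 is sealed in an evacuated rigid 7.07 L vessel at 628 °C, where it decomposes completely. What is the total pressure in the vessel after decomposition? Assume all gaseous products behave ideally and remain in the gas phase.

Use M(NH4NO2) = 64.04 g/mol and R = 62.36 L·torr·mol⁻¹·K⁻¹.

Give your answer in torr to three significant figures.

93500 torr

n(NH4NO2) = 251 / 64.04 = 3.919 mol
n(gas produced) = (3/1) × 3.919 = 11.76 mol
P = nRT/V = 11.76 × 62.36 × 901.15 / 7.07 = 93470 torr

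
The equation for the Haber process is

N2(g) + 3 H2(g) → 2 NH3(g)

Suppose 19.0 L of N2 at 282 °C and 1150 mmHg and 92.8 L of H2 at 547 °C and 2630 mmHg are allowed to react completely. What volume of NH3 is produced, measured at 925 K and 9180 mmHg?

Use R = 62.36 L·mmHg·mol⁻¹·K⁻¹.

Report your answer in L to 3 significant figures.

n(N2) = PV/RT = (1150 × 19.0) / (62.36 × 555.15) = 0.6312 mol
n(H2) = PV/RT = (2630 × 92.8) / (62.36 × 820.15) = 4.772 mol
For 0.6312 mol N2, stoichiometry requires (3/1) × 0.6312 = 1.894 mol H2; 4.772 mol is available, so N2 is limiting.
n(NH3) = (2/1) × 0.6312 = 1.262 mol
V(NH3) = nRT/P = 1.262 × 62.36 × 925 / 9180 = 7.930 L

7.93 L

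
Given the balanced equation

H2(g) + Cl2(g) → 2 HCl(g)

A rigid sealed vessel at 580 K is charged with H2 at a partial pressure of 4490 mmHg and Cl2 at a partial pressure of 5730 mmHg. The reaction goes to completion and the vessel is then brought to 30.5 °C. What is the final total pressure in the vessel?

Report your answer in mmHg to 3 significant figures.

5350 mmHg

With V and T fixed, P_i ∝ n_i, so the mole ratios apply directly to partial pressures at 580 K.
P(Cl2) required for 4490 mmHg of H2 = (1/1) × 4490 = 4490 mmHg; available 5730 mmHg, so H2 is limiting.
P(Cl2) remaining = 5730 − (1/1) × 4490 = 1240 mmHg
P(gaseous products) = (2)/1 × 4490 = 8980 mmHg
P_total at 580 K = 1240 + 8980 = 10220 mmHg
Scaling to 30.5 °C: P = 10220 × 303.65/580 = 5351 mmHg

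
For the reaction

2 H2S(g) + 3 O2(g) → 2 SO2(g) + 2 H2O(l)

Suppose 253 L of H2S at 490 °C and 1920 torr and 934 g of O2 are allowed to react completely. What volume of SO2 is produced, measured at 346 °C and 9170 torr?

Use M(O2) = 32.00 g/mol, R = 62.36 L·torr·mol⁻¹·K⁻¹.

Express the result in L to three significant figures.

43.0 L

n(H2S) = PV/RT = (1920 × 253) / (62.36 × 763.15) = 10.21 mol
n(O2) = 934 / 32.00 = 29.19 mol
For 10.21 mol H2S, stoichiometry requires (3/2) × 10.21 = 15.32 mol O2; 29.19 mol is available, so H2S is limiting.
n(SO2) = (2/2) × 10.21 = 10.21 mol
V(SO2) = nRT/P = 10.21 × 62.36 × 619.15 / 9170 = 42.99 L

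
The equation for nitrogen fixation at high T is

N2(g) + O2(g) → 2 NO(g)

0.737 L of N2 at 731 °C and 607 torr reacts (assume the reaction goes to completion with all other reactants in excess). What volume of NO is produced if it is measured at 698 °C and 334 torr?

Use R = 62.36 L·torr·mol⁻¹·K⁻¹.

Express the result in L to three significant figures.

2.59 L

n(N2) = PV/RT = (607 × 0.737) / (62.36 × 1004.15) = 0.007144 mol
n(NO) = (2/1) × 0.007144 = 0.01429 mol
V = nRT/P = 0.01429 × 62.36 × 971.15 / 334 = 2.591 L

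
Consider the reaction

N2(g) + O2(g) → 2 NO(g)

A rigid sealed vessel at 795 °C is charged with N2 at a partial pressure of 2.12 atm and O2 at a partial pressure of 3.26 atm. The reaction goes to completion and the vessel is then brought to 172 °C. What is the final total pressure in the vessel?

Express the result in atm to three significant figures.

2.24 atm

With V and T fixed, P_i ∝ n_i, so the mole ratios apply directly to partial pressures at 795 °C.
P(O2) required for 2.12 atm of N2 = (1/1) × 2.12 = 2.120 atm; available 3.26 atm, so N2 is limiting.
P(O2) remaining = 3.26 − (1/1) × 2.12 = 1.140 atm
P(gaseous products) = (2)/1 × 2.12 = 4.240 atm
P_total at 795 °C = 1.140 + 4.240 = 5.380 atm
Scaling to 172 °C: P = 5.380 × 445.15/1068.15 = 2.242 atm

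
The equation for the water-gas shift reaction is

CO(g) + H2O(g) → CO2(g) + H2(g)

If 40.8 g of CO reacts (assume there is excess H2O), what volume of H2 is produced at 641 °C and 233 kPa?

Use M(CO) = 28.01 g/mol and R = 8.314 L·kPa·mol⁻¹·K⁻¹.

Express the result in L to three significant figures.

n(CO) = 40.80 / 28.01 = 1.457 mol
n(H2) = (1/1) × 1.457 = 1.457 mol
V = nRT/P = 1.457 × 8.314 × 914.15 / 233 = 47.53 L

47.5 L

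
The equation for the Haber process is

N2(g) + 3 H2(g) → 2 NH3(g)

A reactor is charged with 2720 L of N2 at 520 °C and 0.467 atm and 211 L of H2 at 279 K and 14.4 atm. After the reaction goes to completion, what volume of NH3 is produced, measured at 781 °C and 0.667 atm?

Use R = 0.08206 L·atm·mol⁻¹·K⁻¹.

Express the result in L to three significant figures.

5060 L

n(N2) = PV/RT = (0.467 × 2720) / (0.08206 × 793.15) = 19.52 mol
n(H2) = PV/RT = (14.4 × 211) / (0.08206 × 279) = 132.7 mol
For 19.52 mol N2, stoichiometry requires (3/1) × 19.52 = 58.56 mol H2; 132.7 mol is available, so N2 is limiting.
n(NH3) = (2/1) × 19.52 = 39.04 mol
V(NH3) = nRT/P = 39.04 × 0.08206 × 1054.15 / 0.667 = 5063 L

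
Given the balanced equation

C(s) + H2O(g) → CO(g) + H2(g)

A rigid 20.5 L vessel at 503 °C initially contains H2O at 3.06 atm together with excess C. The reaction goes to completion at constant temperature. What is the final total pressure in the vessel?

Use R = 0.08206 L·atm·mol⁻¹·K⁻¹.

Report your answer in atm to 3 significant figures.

6.12 atm

Since T and V are fixed, P_final/P_initial = n_final/n_initial = 2/1.
P_final = (2/1) × 3.06 = 6.120 atm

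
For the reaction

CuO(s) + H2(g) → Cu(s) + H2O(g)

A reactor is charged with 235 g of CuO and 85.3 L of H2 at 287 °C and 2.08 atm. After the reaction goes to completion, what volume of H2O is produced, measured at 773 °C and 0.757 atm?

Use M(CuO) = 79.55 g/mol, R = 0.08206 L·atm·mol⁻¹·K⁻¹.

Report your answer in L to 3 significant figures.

335 L

n(CuO) = 235 / 79.55 = 2.954 mol
n(H2) = PV/RT = (2.08 × 85.3) / (0.08206 × 560.15) = 3.860 mol
For 2.954 mol CuO, stoichiometry requires (1/1) × 2.954 = 2.954 mol H2; 3.860 mol is available, so CuO is limiting.
n(H2O) = (1/1) × 2.954 = 2.954 mol
V(H2O) = nRT/P = 2.954 × 0.08206 × 1046.15 / 0.757 = 335.0 L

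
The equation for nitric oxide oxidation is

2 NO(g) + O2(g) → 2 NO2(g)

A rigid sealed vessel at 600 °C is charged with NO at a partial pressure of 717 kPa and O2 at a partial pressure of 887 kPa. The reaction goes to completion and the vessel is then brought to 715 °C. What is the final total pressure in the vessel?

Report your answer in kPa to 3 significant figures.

With V and T fixed, P_i ∝ n_i, so the mole ratios apply directly to partial pressures at 600 °C.
P(O2) required for 717 kPa of NO = (1/2) × 717 = 358.5 kPa; available 887 kPa, so NO is limiting.
P(O2) remaining = 887 − (1/2) × 717 = 528.5 kPa
P(gaseous products) = (2)/2 × 717 = 717.0 kPa
P_total at 600 °C = 528.5 + 717.0 = 1246 kPa
Scaling to 715 °C: P = 1246 × 988.15/873.15 = 1410 kPa

1410 kPa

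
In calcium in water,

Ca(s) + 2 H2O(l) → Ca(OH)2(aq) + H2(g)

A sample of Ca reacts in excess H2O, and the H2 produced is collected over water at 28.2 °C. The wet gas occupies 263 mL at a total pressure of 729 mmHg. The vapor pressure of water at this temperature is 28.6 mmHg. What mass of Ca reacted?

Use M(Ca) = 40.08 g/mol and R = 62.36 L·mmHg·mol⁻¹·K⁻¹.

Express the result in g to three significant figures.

P(H2) = 729 − 28.6 = 700.4 mmHg
n(H2) = PV/RT = (700.4 × 0.2630) / (62.36 × 301.35) = 0.009802 mol
n(Ca) = (1/1) × 0.009802 = 0.009802 mol
m(Ca) = 0.009802 × 40.08 = 0.3929 g

0.393 g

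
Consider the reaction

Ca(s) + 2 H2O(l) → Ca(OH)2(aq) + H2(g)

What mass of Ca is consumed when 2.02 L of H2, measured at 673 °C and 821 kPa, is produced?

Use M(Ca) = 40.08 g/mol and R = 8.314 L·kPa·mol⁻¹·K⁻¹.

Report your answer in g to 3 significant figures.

n(H2) = PV/RT = (821 × 2.02) / (8.314 × 946.15) = 0.2108 mol
n(Ca) = (1/1) × 0.2108 = 0.2108 mol
m(Ca) = 0.2108 × 40.08 = 8.449 g

8.45 g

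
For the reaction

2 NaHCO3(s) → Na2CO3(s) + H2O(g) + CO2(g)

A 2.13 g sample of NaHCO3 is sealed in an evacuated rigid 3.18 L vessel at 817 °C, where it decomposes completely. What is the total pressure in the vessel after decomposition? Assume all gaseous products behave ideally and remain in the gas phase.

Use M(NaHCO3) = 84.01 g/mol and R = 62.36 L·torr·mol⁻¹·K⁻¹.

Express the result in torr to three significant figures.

n(NaHCO3) = 2.13 / 84.01 = 0.02535 mol
n(gas produced) = (2/2) × 0.02535 = 0.02535 mol
P = nRT/V = 0.02535 × 62.36 × 1090.15 / 3.18 = 541.9 torr

542 torr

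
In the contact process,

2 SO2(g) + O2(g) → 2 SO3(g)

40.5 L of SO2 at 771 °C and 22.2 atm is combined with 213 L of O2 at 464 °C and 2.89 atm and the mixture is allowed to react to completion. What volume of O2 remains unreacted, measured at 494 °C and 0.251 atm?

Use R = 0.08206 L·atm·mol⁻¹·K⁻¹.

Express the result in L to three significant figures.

1240 L

n(SO2) = PV/RT = (22.2 × 40.5) / (0.08206 × 1044.15) = 10.49 mol
n(O2) = PV/RT = (2.89 × 213) / (0.08206 × 737.15) = 10.18 mol
For 10.49 mol SO2, stoichiometry requires (1/2) × 10.49 = 5.245 mol O2; 10.18 mol is available, so SO2 is limiting.
n(O2) consumed = (1/2) × 10.49 = 5.245 mol; remaining = 10.18 − 5.245 = 4.935 mol
V(O2) = nRT/P = 4.935 × 0.08206 × 767.15 / 0.251 = 1238 L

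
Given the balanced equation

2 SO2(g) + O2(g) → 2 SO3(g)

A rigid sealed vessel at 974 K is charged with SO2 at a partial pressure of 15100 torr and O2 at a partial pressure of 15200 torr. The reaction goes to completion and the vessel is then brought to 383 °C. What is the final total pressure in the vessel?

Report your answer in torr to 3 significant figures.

15300 torr

Because the vessel is rigid and T is held at 974 K, work the stoichiometry in partial pressures (P_i = n_iRT/V).
P(O2) required for 15100 torr of SO2 = (1/2) × 15100 = 7550 torr; available 15200 torr, so SO2 is limiting.
P(O2) remaining = 15200 − (1/2) × 15100 = 7650 torr
P(gaseous products) = (2)/2 × 15100 = 15100 torr
P_total at 974 K = 7650 + 15100 = 22750 torr
Scaling to 383 °C: P = 22750 × 656.15/974 = 15330 torr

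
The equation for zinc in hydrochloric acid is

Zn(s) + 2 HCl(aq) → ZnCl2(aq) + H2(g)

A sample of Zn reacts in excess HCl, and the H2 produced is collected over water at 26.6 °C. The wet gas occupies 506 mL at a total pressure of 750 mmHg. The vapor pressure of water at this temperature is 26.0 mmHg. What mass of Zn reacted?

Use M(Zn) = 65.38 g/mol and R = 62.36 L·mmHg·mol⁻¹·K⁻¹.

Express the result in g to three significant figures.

1.28 g

P(H2) = 750 − 26.0 = 724.0 mmHg
n(H2) = PV/RT = (724.0 × 0.5060) / (62.36 × 299.75) = 0.01960 mol
n(Zn) = (1/1) × 0.01960 = 0.01960 mol
m(Zn) = 0.01960 × 65.38 = 1.281 g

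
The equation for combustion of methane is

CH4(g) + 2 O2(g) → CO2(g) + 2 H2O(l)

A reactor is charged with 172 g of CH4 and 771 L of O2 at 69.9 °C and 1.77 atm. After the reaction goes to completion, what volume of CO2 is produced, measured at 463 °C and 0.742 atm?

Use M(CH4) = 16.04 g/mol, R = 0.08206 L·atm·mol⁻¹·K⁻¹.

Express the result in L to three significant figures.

n(CH4) = 172 / 16.04 = 10.72 mol
n(O2) = PV/RT = (1.77 × 771) / (0.08206 × 343.05) = 48.48 mol
For 10.72 mol CH4, stoichiometry requires (2/1) × 10.72 = 21.44 mol O2; 48.48 mol is available, so CH4 is limiting.
n(CO2) = (1/1) × 10.72 = 10.72 mol
V(CO2) = nRT/P = 10.72 × 0.08206 × 736.15 / 0.742 = 872.7 L

873 L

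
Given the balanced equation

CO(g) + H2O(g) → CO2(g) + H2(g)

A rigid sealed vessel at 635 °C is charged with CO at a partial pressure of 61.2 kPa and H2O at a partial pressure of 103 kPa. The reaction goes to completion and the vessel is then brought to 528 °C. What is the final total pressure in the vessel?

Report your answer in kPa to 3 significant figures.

With V and T fixed, P_i ∝ n_i, so the mole ratios apply directly to partial pressures at 635 °C.
P(H2O) required for 61.2 kPa of CO = (1/1) × 61.2 = 61.20 kPa; available 103 kPa, so CO is limiting.
P(H2O) remaining = 103 − (1/1) × 61.2 = 41.80 kPa
P(gaseous products) = (1+1)/1 × 61.2 = 122.4 kPa
P_total at 635 °C = 41.80 + 122.4 = 164.2 kPa
Scaling to 528 °C: P = 164.2 × 801.15/908.15 = 144.9 kPa

145 kPa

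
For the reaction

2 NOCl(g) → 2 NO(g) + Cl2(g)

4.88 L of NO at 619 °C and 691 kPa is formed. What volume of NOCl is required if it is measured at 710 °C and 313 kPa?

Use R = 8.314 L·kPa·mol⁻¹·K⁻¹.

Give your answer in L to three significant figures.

11.9 L

n(NO) = PV/RT = (691 × 4.88) / (8.314 × 892.15) = 0.4546 mol
n(NOCl) = (2/2) × 0.4546 = 0.4546 mol
V = nRT/P = 0.4546 × 8.314 × 983.15 / 313 = 11.87 L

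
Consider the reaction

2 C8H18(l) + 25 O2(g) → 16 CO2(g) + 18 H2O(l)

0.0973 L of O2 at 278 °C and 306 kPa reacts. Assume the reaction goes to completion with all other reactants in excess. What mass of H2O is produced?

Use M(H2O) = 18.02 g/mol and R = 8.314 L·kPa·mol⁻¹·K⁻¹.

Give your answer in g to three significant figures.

0.0843 g

n(O2) = PV/RT = (306 × 0.0973) / (8.314 × 551.15) = 0.006498 mol
n(H2O) = (18/25) × 0.006498 = 0.004679 mol
m(H2O) = 0.004679 × 18.02 = 0.08432 g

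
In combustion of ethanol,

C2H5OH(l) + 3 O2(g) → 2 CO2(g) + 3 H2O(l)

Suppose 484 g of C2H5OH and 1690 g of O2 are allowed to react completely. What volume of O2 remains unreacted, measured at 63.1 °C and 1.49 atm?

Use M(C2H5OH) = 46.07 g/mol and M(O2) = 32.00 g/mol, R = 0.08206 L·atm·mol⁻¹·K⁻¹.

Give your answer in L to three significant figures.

n(C2H5OH) = 484 / 46.07 = 10.51 mol
n(O2) = 1690 / 32.00 = 52.81 mol
For 10.51 mol C2H5OH, stoichiometry requires (3/1) × 10.51 = 31.53 mol O2; 52.81 mol is available, so C2H5OH is limiting.
n(O2) consumed = (3/1) × 10.51 = 31.53 mol; remaining = 52.81 − 31.53 = 21.28 mol
V(O2) = nRT/P = 21.28 × 0.08206 × 336.25 / 1.49 = 394.1 L

394 L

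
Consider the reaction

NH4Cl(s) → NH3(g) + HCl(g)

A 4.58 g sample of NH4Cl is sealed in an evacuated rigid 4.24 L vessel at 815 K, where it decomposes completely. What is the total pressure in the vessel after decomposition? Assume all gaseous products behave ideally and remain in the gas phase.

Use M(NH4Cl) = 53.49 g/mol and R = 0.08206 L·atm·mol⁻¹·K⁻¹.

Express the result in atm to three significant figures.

2.70 atm

n(NH4Cl) = 4.58 / 53.49 = 0.08562 mol
n(gas produced) = (2/1) × 0.08562 = 0.1712 mol
P = nRT/V = 0.1712 × 0.08206 × 815 / 4.24 = 2.700 atm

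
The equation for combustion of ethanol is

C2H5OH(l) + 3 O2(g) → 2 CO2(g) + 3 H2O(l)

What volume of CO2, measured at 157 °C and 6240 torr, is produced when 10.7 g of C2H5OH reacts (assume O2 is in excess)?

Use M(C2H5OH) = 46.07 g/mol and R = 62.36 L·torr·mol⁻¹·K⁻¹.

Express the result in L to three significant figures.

n(C2H5OH) = 10.70 / 46.07 = 0.2323 mol
n(CO2) = (2/1) × 0.2323 = 0.4646 mol
V = nRT/P = 0.4646 × 62.36 × 430.15 / 6240 = 1.997 L

2.00 L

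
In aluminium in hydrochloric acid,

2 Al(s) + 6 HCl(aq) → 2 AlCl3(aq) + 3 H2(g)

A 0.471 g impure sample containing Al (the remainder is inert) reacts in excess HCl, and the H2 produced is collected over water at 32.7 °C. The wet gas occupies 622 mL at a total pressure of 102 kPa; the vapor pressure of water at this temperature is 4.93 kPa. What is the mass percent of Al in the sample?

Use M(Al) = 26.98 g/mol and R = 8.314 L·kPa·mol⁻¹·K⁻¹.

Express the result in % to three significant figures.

90.7 %

P(H2) = 102 − 4.93 = 97.07 kPa
n(H2) = PV/RT = (97.07 × 0.6220) / (8.314 × 305.85) = 0.02374 mol
n(Al) = (2/3) × 0.02374 = 0.01583 mol
m(Al) = 0.01583 × 26.98 = 0.4271 g
%Al = 0.4271 / 0.471 × 100 = 90.68%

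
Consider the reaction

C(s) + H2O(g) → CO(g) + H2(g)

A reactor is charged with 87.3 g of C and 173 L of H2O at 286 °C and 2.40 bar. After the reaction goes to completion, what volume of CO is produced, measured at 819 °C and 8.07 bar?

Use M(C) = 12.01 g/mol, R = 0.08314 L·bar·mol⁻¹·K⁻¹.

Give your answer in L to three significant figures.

n(C) = 87.3 / 12.01 = 7.269 mol
n(H2O) = PV/RT = (2.40 × 173) / (0.08314 × 559.15) = 8.931 mol
For 7.269 mol C, stoichiometry requires (1/1) × 7.269 = 7.269 mol H2O; 8.931 mol is available, so C is limiting.
n(CO) = (1/1) × 7.269 = 7.269 mol
V(CO) = nRT/P = 7.269 × 0.08314 × 1092.15 / 8.07 = 81.79 L

81.8 L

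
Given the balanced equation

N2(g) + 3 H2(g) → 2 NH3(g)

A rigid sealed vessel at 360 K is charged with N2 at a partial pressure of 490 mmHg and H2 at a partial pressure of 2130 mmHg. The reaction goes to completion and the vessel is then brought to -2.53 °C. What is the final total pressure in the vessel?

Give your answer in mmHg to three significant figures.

1230 mmHg

With V and T fixed, P_i ∝ n_i, so the mole ratios apply directly to partial pressures at 360 K.
P(H2) required for 490 mmHg of N2 = (3/1) × 490 = 1470 mmHg; available 2130 mmHg, so N2 is limiting.
P(H2) remaining = 2130 − (3/1) × 490 = 660.0 mmHg
P(gaseous products) = (2)/1 × 490 = 980.0 mmHg
P_total at 360 K = 660.0 + 980.0 = 1640 mmHg
Scaling to -2.53 °C: P = 1640 × 270.62/360 = 1233 mmHg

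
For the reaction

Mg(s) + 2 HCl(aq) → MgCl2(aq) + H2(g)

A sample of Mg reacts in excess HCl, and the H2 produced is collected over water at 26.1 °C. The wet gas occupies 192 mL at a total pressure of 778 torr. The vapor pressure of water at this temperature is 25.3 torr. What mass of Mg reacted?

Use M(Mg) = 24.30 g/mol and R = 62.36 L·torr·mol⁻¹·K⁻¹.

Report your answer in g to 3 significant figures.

P(H2) = 778 − 25.3 = 752.7 torr
n(H2) = PV/RT = (752.7 × 0.1920) / (62.36 × 299.25) = 0.007744 mol
n(Mg) = (1/1) × 0.007744 = 0.007744 mol
m(Mg) = 0.007744 × 24.30 = 0.1882 g

0.188 g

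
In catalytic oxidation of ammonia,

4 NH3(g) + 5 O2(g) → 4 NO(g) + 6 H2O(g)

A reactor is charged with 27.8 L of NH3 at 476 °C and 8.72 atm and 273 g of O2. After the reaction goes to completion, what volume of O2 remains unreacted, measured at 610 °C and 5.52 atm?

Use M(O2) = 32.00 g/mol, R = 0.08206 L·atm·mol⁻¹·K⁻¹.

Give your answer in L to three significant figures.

n(NH3) = PV/RT = (8.72 × 27.8) / (0.08206 × 749.15) = 3.943 mol
n(O2) = 273 / 32.00 = 8.531 mol
For 3.943 mol NH3, stoichiometry requires (5/4) × 3.943 = 4.929 mol O2; 8.531 mol is available, so NH3 is limiting.
n(O2) consumed = (5/4) × 3.943 = 4.929 mol; remaining = 8.531 − 4.929 = 3.602 mol
V(O2) = nRT/P = 3.602 × 0.08206 × 883.15 / 5.52 = 47.29 L

47.3 L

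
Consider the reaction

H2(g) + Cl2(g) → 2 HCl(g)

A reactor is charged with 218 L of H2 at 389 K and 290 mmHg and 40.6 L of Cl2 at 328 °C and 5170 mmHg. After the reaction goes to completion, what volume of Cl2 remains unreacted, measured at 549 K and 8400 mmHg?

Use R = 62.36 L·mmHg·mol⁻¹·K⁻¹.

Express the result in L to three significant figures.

n(H2) = PV/RT = (290 × 218) / (62.36 × 389) = 2.606 mol
n(Cl2) = PV/RT = (5170 × 40.6) / (62.36 × 601.15) = 5.599 mol
For 2.606 mol H2, stoichiometry requires (1/1) × 2.606 = 2.606 mol Cl2; 5.599 mol is available, so H2 is limiting.
n(Cl2) consumed = (1/1) × 2.606 = 2.606 mol; remaining = 5.599 − 2.606 = 2.993 mol
V(Cl2) = nRT/P = 2.993 × 62.36 × 549 / 8400 = 12.20 L

12.2 L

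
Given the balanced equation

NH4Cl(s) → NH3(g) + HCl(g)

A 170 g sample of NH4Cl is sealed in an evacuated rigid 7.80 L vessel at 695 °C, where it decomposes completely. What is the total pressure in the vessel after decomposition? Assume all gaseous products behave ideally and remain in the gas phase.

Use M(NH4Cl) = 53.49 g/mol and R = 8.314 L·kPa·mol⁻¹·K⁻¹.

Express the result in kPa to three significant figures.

6560 kPa

n(NH4Cl) = 170 / 53.49 = 3.178 mol
n(gas produced) = (2/1) × 3.178 = 6.356 mol
P = nRT/V = 6.356 × 8.314 × 968.15 / 7.80 = 6559 kPa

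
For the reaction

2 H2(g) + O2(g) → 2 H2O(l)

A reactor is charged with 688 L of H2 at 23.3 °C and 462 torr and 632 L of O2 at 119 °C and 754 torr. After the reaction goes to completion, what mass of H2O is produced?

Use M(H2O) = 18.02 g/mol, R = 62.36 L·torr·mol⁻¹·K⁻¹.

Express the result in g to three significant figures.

310 g

n(H2) = PV/RT = (462 × 688) / (62.36 × 296.45) = 17.19 mol
n(O2) = PV/RT = (754 × 632) / (62.36 × 392.15) = 19.49 mol
For 17.19 mol H2, stoichiometry requires (1/2) × 17.19 = 8.595 mol O2; 19.49 mol is available, so H2 is limiting.
n(H2O) = (2/2) × 17.19 = 17.19 mol
m(H2O) = 17.19 × 18.02 = 309.8 g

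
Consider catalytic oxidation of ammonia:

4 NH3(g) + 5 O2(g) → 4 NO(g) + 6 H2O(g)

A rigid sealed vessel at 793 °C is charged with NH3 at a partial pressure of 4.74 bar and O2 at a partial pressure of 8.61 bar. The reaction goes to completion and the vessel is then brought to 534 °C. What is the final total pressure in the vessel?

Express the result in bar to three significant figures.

11.0 bar

At constant V, partial pressures at 793 °C are proportional to moles, so apply stoichiometry directly to pressures.
P(O2) required for 4.74 bar of NH3 = (5/4) × 4.74 = 5.925 bar; available 8.61 bar, so NH3 is limiting.
P(O2) remaining = 8.61 − (5/4) × 4.74 = 2.685 bar
P(gaseous products) = (4+6)/4 × 4.74 = 11.85 bar
P_total at 793 °C = 2.685 + 11.85 = 14.54 bar
Scaling to 534 °C: P = 14.54 × 807.15/1066.15 = 11.01 bar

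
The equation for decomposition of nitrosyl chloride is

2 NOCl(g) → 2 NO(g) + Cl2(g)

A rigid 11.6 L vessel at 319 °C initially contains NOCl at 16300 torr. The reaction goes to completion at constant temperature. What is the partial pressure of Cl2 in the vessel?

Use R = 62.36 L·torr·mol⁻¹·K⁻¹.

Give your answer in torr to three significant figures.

8150 torr

n(NOCl)₀ = PV/RT = (16300 × 11.6) / (62.36 × 592.15) = 5.120 mol
n(Cl2) = (1/2) × 5.120 = 2.560 mol
P(Cl2) = nRT/V = 2.560 × 62.36 × 592.15 / 11.6 = 8149 torr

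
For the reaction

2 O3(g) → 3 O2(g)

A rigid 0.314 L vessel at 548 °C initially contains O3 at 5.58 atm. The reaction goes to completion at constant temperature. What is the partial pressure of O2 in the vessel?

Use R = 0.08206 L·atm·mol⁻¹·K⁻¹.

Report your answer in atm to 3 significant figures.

n(O3)₀ = PV/RT = (5.58 × 0.314) / (0.08206 × 821.15) = 0.02600 mol
n(O2) = (3/2) × 0.02600 = 0.03900 mol
P(O2) = nRT/V = 0.03900 × 0.08206 × 821.15 / 0.314 = 8.369 atm

8.37 atm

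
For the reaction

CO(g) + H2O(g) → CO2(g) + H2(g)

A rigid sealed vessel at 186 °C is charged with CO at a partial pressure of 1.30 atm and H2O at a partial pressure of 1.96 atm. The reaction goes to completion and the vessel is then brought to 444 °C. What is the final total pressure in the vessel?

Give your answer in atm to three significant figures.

Because the vessel is rigid and T is held at 186 °C, work the stoichiometry in partial pressures (P_i = n_iRT/V).
P(H2O) required for 1.30 atm of CO = (1/1) × 1.30 = 1.300 atm; available 1.96 atm, so CO is limiting.
P(H2O) remaining = 1.96 − (1/1) × 1.30 = 0.6600 atm
P(gaseous products) = (1+1)/1 × 1.30 = 2.600 atm
P_total at 186 °C = 0.6600 + 2.600 = 3.260 atm
Scaling to 444 °C: P = 3.260 × 717.15/459.15 = 5.092 atm

5.09 atm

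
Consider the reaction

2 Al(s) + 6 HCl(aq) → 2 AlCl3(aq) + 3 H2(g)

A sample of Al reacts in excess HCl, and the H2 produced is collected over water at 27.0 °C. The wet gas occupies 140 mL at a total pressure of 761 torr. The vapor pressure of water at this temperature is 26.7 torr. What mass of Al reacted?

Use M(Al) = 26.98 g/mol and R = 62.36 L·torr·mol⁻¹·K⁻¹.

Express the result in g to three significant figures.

P(H2) = 761 − 26.7 = 734.3 torr
n(H2) = PV/RT = (734.3 × 0.1400) / (62.36 × 300.15) = 0.005492 mol
n(Al) = (2/3) × 0.005492 = 0.003661 mol
m(Al) = 0.003661 × 26.98 = 0.09877 g

0.0988 g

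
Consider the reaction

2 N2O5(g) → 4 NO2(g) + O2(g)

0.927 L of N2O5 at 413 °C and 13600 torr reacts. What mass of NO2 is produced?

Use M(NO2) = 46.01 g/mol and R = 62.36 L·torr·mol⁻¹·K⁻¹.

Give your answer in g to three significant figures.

27.1 g

n(N2O5) = PV/RT = (13600 × 0.927) / (62.36 × 686.15) = 0.2946 mol
n(NO2) = (4/2) × 0.2946 = 0.5892 mol
m(NO2) = 0.5892 × 46.01 = 27.11 g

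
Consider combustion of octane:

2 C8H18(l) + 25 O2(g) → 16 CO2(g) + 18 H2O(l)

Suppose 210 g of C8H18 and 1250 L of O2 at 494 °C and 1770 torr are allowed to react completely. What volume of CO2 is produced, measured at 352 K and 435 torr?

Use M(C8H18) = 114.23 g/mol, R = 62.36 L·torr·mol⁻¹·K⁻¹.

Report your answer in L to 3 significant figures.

n(C8H18) = 210 / 114.23 = 1.838 mol
n(O2) = PV/RT = (1770 × 1250) / (62.36 × 767.15) = 46.25 mol
For 1.838 mol C8H18, stoichiometry requires (25/2) × 1.838 = 22.98 mol O2; 46.25 mol is available, so C8H18 is limiting.
n(CO2) = (16/2) × 1.838 = 14.70 mol
V(CO2) = nRT/P = 14.70 × 62.36 × 352 / 435 = 741.8 L

742 L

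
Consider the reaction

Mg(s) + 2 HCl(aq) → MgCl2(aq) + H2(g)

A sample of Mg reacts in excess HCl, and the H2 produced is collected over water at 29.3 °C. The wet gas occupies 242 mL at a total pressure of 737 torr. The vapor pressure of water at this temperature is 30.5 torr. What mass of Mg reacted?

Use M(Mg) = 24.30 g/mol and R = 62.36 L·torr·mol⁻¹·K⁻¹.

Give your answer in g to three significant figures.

P(H2) = 737 − 30.5 = 706.5 torr
n(H2) = PV/RT = (706.5 × 0.2420) / (62.36 × 302.45) = 0.009065 mol
n(Mg) = (1/1) × 0.009065 = 0.009065 mol
m(Mg) = 0.009065 × 24.30 = 0.2203 g

0.220 g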